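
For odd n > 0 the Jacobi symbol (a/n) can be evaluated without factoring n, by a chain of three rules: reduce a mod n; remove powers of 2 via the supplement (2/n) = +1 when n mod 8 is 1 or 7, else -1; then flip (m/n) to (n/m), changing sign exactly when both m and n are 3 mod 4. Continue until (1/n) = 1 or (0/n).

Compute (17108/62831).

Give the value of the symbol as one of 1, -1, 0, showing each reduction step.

factor out 2^2: 17108 = 2^2·4277; with 62831 mod 8 = 7, (2/62831) = +1; sign now +1; continue with (4277/62831)
flip (4277/62831) -> (62831/4277): both odd, 4277 mod 4 = 1, 62831 mod 4 = 3, so the flip contributes +1; sign now +1
(62831/4277): 62831 mod 4277 = 2953, so (62831/4277) = (2953/4277)
flip (2953/4277) -> (4277/2953): both odd, 2953 mod 4 = 1, 4277 mod 4 = 1, so the flip contributes +1; sign now +1
(4277/2953): 4277 mod 2953 = 1324, so (4277/2953) = (1324/2953)
factor out 2^2: 1324 = 2^2·331; with 2953 mod 8 = 1, (2/2953) = +1; sign now +1; continue with (331/2953)
flip (331/2953) -> (2953/331): both odd, 331 mod 4 = 3, 2953 mod 4 = 1, so the flip contributes +1; sign now +1
(2953/331): 2953 mod 331 = 305, so (2953/331) = (305/331)
flip (305/331) -> (331/305): both odd, 305 mod 4 = 1, 331 mod 4 = 3, so the flip contributes +1; sign now +1
(331/305): 331 mod 305 = 26, so (331/305) = (26/305)
factor out 2^1: 26 = 2^1·13; with 305 mod 8 = 1, (2/305) = +1; sign now +1; continue with (13/305)
flip (13/305) -> (305/13): both odd, 13 mod 4 = 1, 305 mod 4 = 1, so the flip contributes +1; sign now +1
(305/13): 305 mod 13 = 6, so (305/13) = (6/13)
factor out 2^1: 6 = 2^1·3; with 13 mod 8 = 5, (2/13) = -1; sign now -1; continue with (3/13)
flip (3/13) -> (13/3): both odd, 3 mod 4 = 3, 13 mod 4 = 1, so the flip contributes +1; sign now -1
(13/3): 13 mod 3 = 1, so (13/3) = (1/3)
reached (1/3) = 1, so the symbol is -1

-1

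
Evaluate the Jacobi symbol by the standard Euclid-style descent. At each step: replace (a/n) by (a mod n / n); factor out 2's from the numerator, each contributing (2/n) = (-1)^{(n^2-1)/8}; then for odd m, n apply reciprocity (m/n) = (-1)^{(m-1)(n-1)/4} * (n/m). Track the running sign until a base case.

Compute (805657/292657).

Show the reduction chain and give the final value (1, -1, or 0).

0

(805657/292657): 805657 mod 292657 = 220343, so (805657/292657) = (220343/292657)
flip (220343/292657) -> (292657/220343): both odd, 220343 mod 4 = 3, 292657 mod 4 = 1, so the flip contributes +1; sign now +1
(292657/220343): 292657 mod 220343 = 72314, so (292657/220343) = (72314/220343)
factor out 2^1: 72314 = 2^1·36157; with 220343 mod 8 = 7, (2/220343) = +1; sign now +1; continue with (36157/220343)
flip (36157/220343) -> (220343/36157): both odd, 36157 mod 4 = 1, 220343 mod 4 = 3, so the flip contributes +1; sign now +1
(220343/36157): 220343 mod 36157 = 3401, so (220343/36157) = (3401/36157)
flip (3401/36157) -> (36157/3401): both odd, 3401 mod 4 = 1, 36157 mod 4 = 1, so the flip contributes +1; sign now +1
(36157/3401): 36157 mod 3401 = 2147, so (36157/3401) = (2147/3401)
flip (2147/3401) -> (3401/2147): both odd, 2147 mod 4 = 3, 3401 mod 4 = 1, so the flip contributes +1; sign now +1
(3401/2147): 3401 mod 2147 = 1254, so (3401/2147) = (1254/2147)
factor out 2^1: 1254 = 2^1·627; with 2147 mod 8 = 3, (2/2147) = -1; sign now -1; continue with (627/2147)
flip (627/2147) -> (2147/627): both odd, 627 mod 4 = 3, 2147 mod 4 = 3, so the flip contributes -1; sign now +1
(2147/627): 2147 mod 627 = 266, so (2147/627) = (266/627)
factor out 2^1: 266 = 2^1·133; with 627 mod 8 = 3, (2/627) = -1; sign now -1; continue with (133/627)
flip (133/627) -> (627/133): both odd, 133 mod 4 = 1, 627 mod 4 = 3, so the flip contributes +1; sign now -1
(627/133): 627 mod 133 = 95, so (627/133) = (95/133)
flip (95/133) -> (133/95): both odd, 95 mod 4 = 3, 133 mod 4 = 1, so the flip contributes +1; sign now -1
(133/95): 133 mod 95 = 38, so (133/95) = (38/95)
factor out 2^1: 38 = 2^1·19; with 95 mod 8 = 7, (2/95) = +1; sign now -1; continue with (19/95)
flip (19/95) -> (95/19): both odd, 19 mod 4 = 3, 95 mod 4 = 3, so the flip contributes -1; sign now +1
(95/19): 95 mod 19 = 0, so (95/19) = (0/19)
reached (0/19); gcd(a, n) > 1, so (0/19) = 0 and the symbol is 0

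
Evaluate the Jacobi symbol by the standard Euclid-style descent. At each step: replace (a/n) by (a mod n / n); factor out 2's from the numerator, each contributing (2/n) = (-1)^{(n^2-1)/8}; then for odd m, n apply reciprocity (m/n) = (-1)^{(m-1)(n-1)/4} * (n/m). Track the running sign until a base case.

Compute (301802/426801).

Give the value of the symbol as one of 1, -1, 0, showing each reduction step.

301802 = 2^1·150901; (2/426801) = +1 since 426801 mod 8 = 1, so (301802/426801) = (+1)^1·(150901/426801); sign now +1
reciprocity: (150901/426801) = +1·(426801/150901) since 150901 mod 4 = 1, 426801 mod 4 = 1; sign now +1
(426801/150901) = (124999/150901)   [reduce mod 150901]
reciprocity: (124999/150901) = +1·(150901/124999) since 124999 mod 4 = 3, 150901 mod 4 = 1; sign now +1
(150901/124999) = (25902/124999)   [reduce mod 124999]
25902 = 2^1·12951; (2/124999) = +1 since 124999 mod 8 = 7, so (25902/124999) = (+1)^1·(12951/124999); sign now +1
reciprocity: (12951/124999) = -1·(124999/12951) since 12951 mod 4 = 3, 124999 mod 4 = 3; sign now -1
(124999/12951) = (8440/12951)   [reduce mod 12951]
8440 = 2^3·1055; (2/12951) = +1 since 12951 mod 8 = 7, so (8440/12951) = (+1)^3·(1055/12951); sign now -1
reciprocity: (1055/12951) = -1·(12951/1055) since 1055 mod 4 = 3, 12951 mod 4 = 3; sign now +1
(12951/1055) = (291/1055)   [reduce mod 1055]
reciprocity: (291/1055) = -1·(1055/291) since 291 mod 4 = 3, 1055 mod 4 = 3; sign now -1
(1055/291) = (182/291)   [reduce mod 291]
182 = 2^1·91; (2/291) = -1 since 291 mod 8 = 3, so (182/291) = (-1)^1·(91/291); sign now +1
reciprocity: (91/291) = -1·(291/91) since 91 mod 4 = 3, 291 mod 4 = 3; sign now -1
(291/91) = (18/91)   [reduce mod 91]
18 = 2^1·9; (2/91) = -1 since 91 mod 8 = 3, so (18/91) = (-1)^1·(9/91); sign now +1
reciprocity: (9/91) = +1·(91/9) since 9 mod 4 = 1, 91 mod 4 = 3; sign now +1
(91/9) = (1/9)   [reduce mod 9]
(1/9) = 1; final value = sign = +1

1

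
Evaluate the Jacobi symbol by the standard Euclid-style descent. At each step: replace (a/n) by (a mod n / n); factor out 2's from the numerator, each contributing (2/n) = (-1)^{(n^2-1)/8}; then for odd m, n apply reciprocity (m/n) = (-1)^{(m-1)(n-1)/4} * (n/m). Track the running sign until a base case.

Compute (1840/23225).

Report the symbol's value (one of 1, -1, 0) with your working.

1840 = 2^4·115; (2/23225) = +1 since 23225 mod 8 = 1, so (1840/23225) = (+1)^4·(115/23225); sign now +1
reciprocity: (115/23225) = +1·(23225/115) since 115 mod 4 = 3, 23225 mod 4 = 1; sign now +1
(23225/115) = (110/115)   [reduce mod 115]
110 = 2^1·55; (2/115) = -1 since 115 mod 8 = 3, so (110/115) = (-1)^1·(55/115); sign now -1
reciprocity: (55/115) = -1·(115/55) since 55 mod 4 = 3, 115 mod 4 = 3; sign now +1
(115/55) = (5/55)   [reduce mod 55]
reciprocity: (5/55) = +1·(55/5) since 5 mod 4 = 1, 55 mod 4 = 3; sign now +1
(55/5) = (0/5)   [reduce mod 5]
(0/5) = 0   [gcd(a, n) > 1]; final value = 0

0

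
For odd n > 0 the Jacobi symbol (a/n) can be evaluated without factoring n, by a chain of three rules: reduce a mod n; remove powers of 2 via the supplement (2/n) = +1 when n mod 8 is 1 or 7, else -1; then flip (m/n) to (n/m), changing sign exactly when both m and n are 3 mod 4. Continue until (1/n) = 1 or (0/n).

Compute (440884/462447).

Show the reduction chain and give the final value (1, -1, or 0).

1

factor out 2^2: 440884 = 2^2·110221; with 462447 mod 8 = 7, (2/462447) = +1; sign now +1; continue with (110221/462447)
flip (110221/462447) -> (462447/110221): both odd, 110221 mod 4 = 1, 462447 mod 4 = 3, so the flip contributes +1; sign now +1
(462447/110221): 462447 mod 110221 = 21563, so (462447/110221) = (21563/110221)
flip (21563/110221) -> (110221/21563): both odd, 21563 mod 4 = 3, 110221 mod 4 = 1, so the flip contributes +1; sign now +1
(110221/21563): 110221 mod 21563 = 2406, so (110221/21563) = (2406/21563)
factor out 2^1: 2406 = 2^1·1203; with 21563 mod 8 = 3, (2/21563) = -1; sign now -1; continue with (1203/21563)
flip (1203/21563) -> (21563/1203): both odd, 1203 mod 4 = 3, 21563 mod 4 = 3, so the flip contributes -1; sign now +1
(21563/1203): 21563 mod 1203 = 1112, so (21563/1203) = (1112/1203)
factor out 2^3: 1112 = 2^3·139; with 1203 mod 8 = 3, (2/1203) = -1; sign now -1; continue with (139/1203)
flip (139/1203) -> (1203/139): both odd, 139 mod 4 = 3, 1203 mod 4 = 3, so the flip contributes -1; sign now +1
(1203/139): 1203 mod 139 = 91, so (1203/139) = (91/139)
flip (91/139) -> (139/91): both odd, 91 mod 4 = 3, 139 mod 4 = 3, so the flip contributes -1; sign now -1
(139/91): 139 mod 91 = 48, so (139/91) = (48/91)
factor out 2^4: 48 = 2^4·3; with 91 mod 8 = 3, (2/91) = -1; sign now -1; continue with (3/91)
flip (3/91) -> (91/3): both odd, 3 mod 4 = 3, 91 mod 4 = 3, so the flip contributes -1; sign now +1
(91/3): 91 mod 3 = 1, so (91/3) = (1/3)
reached (1/3) = 1, so the symbol is +1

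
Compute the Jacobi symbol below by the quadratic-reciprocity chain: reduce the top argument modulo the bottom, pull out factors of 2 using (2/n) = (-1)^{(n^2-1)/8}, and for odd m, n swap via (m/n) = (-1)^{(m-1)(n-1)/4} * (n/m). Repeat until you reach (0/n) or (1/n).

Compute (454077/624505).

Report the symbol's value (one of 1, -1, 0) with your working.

flip (454077/624505) -> (624505/454077): both odd, 454077 mod 4 = 1, 624505 mod 4 = 1, so the flip contributes +1; sign now +1
(624505/454077): 624505 mod 454077 = 170428, so (624505/454077) = (170428/454077)
factor out 2^2: 170428 = 2^2·42607; with 454077 mod 8 = 5, (2/454077) = -1; sign now +1; continue with (42607/454077)
flip (42607/454077) -> (454077/42607): both odd, 42607 mod 4 = 3, 454077 mod 4 = 1, so the flip contributes +1; sign now +1
(454077/42607): 454077 mod 42607 = 28007, so (454077/42607) = (28007/42607)
flip (28007/42607) -> (42607/28007): both odd, 28007 mod 4 = 3, 42607 mod 4 = 3, so the flip contributes -1; sign now -1
(42607/28007): 42607 mod 28007 = 14600, so (42607/28007) = (14600/28007)
factor out 2^3: 14600 = 2^3·1825; with 28007 mod 8 = 7, (2/28007) = +1; sign now -1; continue with (1825/28007)
flip (1825/28007) -> (28007/1825): both odd, 1825 mod 4 = 1, 28007 mod 4 = 3, so the flip contributes +1; sign now -1
(28007/1825): 28007 mod 1825 = 632, so (28007/1825) = (632/1825)
factor out 2^3: 632 = 2^3·79; with 1825 mod 8 = 1, (2/1825) = +1; sign now -1; continue with (79/1825)
flip (79/1825) -> (1825/79): both odd, 79 mod 4 = 3, 1825 mod 4 = 1, so the flip contributes +1; sign now -1
(1825/79): 1825 mod 79 = 8, so (1825/79) = (8/79)
factor out 2^3: 8 = 2^3·1; with 79 mod 8 = 7, (2/79) = +1; sign now -1; continue with (1/79)
reached (1/79) = 1, so the symbol is -1

-1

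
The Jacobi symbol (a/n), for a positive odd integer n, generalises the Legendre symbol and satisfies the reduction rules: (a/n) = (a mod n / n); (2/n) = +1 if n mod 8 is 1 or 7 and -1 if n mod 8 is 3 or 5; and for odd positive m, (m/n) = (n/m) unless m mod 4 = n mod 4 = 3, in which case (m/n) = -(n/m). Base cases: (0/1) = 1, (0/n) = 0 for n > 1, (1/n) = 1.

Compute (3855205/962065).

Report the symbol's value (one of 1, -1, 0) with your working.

0

(3855205/962065): 3855205 mod 962065 = 6945, so (3855205/962065) = (6945/962065)
flip (6945/962065) -> (962065/6945): both odd, 6945 mod 4 = 1, 962065 mod 4 = 1, so the flip contributes +1; sign now +1
(962065/6945): 962065 mod 6945 = 3655, so (962065/6945) = (3655/6945)
flip (3655/6945) -> (6945/3655): both odd, 3655 mod 4 = 3, 6945 mod 4 = 1, so the flip contributes +1; sign now +1
(6945/3655): 6945 mod 3655 = 3290, so (6945/3655) = (3290/3655)
factor out 2^1: 3290 = 2^1·1645; with 3655 mod 8 = 7, (2/3655) = +1; sign now +1; continue with (1645/3655)
flip (1645/3655) -> (3655/1645): both odd, 1645 mod 4 = 1, 3655 mod 4 = 3, so the flip contributes +1; sign now +1
(3655/1645): 3655 mod 1645 = 365, so (3655/1645) = (365/1645)
flip (365/1645) -> (1645/365): both odd, 365 mod 4 = 1, 1645 mod 4 = 1, so the flip contributes +1; sign now +1
(1645/365): 1645 mod 365 = 185, so (1645/365) = (185/365)
flip (185/365) -> (365/185): both odd, 185 mod 4 = 1, 365 mod 4 = 1, so the flip contributes +1; sign now +1
(365/185): 365 mod 185 = 180, so (365/185) = (180/185)
factor out 2^2: 180 = 2^2·45; with 185 mod 8 = 1, (2/185) = +1; sign now +1; continue with (45/185)
flip (45/185) -> (185/45): both odd, 45 mod 4 = 1, 185 mod 4 = 1, so the flip contributes +1; sign now +1
(185/45): 185 mod 45 = 5, so (185/45) = (5/45)
flip (5/45) -> (45/5): both odd, 5 mod 4 = 1, 45 mod 4 = 1, so the flip contributes +1; sign now +1
(45/5): 45 mod 5 = 0, so (45/5) = (0/5)
reached (0/5); gcd(a, n) > 1, so (0/5) = 0 and the symbol is 0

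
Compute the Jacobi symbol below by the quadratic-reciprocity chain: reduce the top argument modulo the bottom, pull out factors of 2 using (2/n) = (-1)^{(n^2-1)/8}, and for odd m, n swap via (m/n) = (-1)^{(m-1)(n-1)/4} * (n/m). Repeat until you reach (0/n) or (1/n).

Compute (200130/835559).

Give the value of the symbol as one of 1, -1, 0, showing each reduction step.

200130 = 2^1·100065; (2/835559) = +1 since 835559 mod 8 = 7, so (200130/835559) = (+1)^1·(100065/835559); sign now +1
reciprocity: (100065/835559) = +1·(835559/100065) since 100065 mod 4 = 1, 835559 mod 4 = 3; sign now +1
(835559/100065) = (35039/100065)   [reduce mod 100065]
reciprocity: (35039/100065) = +1·(100065/35039) since 35039 mod 4 = 3, 100065 mod 4 = 1; sign now +1
(100065/35039) = (29987/35039)   [reduce mod 35039]
reciprocity: (29987/35039) = -1·(35039/29987) since 29987 mod 4 = 3, 35039 mod 4 = 3; sign now -1
(35039/29987) = (5052/29987)   [reduce mod 29987]
5052 = 2^2·1263; (2/29987) = -1 since 29987 mod 8 = 3, so (5052/29987) = (-1)^2·(1263/29987); sign now -1
reciprocity: (1263/29987) = -1·(29987/1263) since 1263 mod 4 = 3, 29987 mod 4 = 3; sign now +1
(29987/1263) = (938/1263)   [reduce mod 1263]
938 = 2^1·469; (2/1263) = +1 since 1263 mod 8 = 7, so (938/1263) = (+1)^1·(469/1263); sign now +1
reciprocity: (469/1263) = +1·(1263/469) since 469 mod 4 = 1, 1263 mod 4 = 3; sign now +1
(1263/469) = (325/469)   [reduce mod 469]
reciprocity: (325/469) = +1·(469/325) since 325 mod 4 = 1, 469 mod 4 = 1; sign now +1
(469/325) = (144/325)   [reduce mod 325]
144 = 2^4·9; (2/325) = -1 since 325 mod 8 = 5, so (144/325) = (-1)^4·(9/325); sign now +1
reciprocity: (9/325) = +1·(325/9) since 9 mod 4 = 1, 325 mod 4 = 1; sign now +1
(325/9) = (1/9)   [reduce mod 9]
(1/9) = 1; final value = sign = +1

1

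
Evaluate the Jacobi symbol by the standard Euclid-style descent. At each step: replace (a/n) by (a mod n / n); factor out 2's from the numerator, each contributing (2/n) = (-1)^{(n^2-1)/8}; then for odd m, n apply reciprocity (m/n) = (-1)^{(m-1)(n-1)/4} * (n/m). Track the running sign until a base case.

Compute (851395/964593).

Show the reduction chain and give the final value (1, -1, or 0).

flip (851395/964593) -> (964593/851395): both odd, 851395 mod 4 = 3, 964593 mod 4 = 1, so the flip contributes +1; sign now +1
(964593/851395): 964593 mod 851395 = 113198, so (964593/851395) = (113198/851395)
factor out 2^1: 113198 = 2^1·56599; with 851395 mod 8 = 3, (2/851395) = -1; sign now -1; continue with (56599/851395)
flip (56599/851395) -> (851395/56599): both odd, 56599 mod 4 = 3, 851395 mod 4 = 3, so the flip contributes -1; sign now +1
(851395/56599): 851395 mod 56599 = 2410, so (851395/56599) = (2410/56599)
factor out 2^1: 2410 = 2^1·1205; with 56599 mod 8 = 7, (2/56599) = +1; sign now +1; continue with (1205/56599)
flip (1205/56599) -> (56599/1205): both odd, 1205 mod 4 = 1, 56599 mod 4 = 3, so the flip contributes +1; sign now +1
(56599/1205): 56599 mod 1205 = 1169, so (56599/1205) = (1169/1205)
flip (1169/1205) -> (1205/1169): both odd, 1169 mod 4 = 1, 1205 mod 4 = 1, so the flip contributes +1; sign now +1
(1205/1169): 1205 mod 1169 = 36, so (1205/1169) = (36/1169)
factor out 2^2: 36 = 2^2·9; with 1169 mod 8 = 1, (2/1169) = +1; sign now +1; continue with (9/1169)
flip (9/1169) -> (1169/9): both odd, 9 mod 4 = 1, 1169 mod 4 = 1, so the flip contributes +1; sign now +1
(1169/9): 1169 mod 9 = 8, so (1169/9) = (8/9)
factor out 2^3: 8 = 2^3·1; with 9 mod 8 = 1, (2/9) = +1; sign now +1; continue with (1/9)
reached (1/9) = 1, so the symbol is +1

1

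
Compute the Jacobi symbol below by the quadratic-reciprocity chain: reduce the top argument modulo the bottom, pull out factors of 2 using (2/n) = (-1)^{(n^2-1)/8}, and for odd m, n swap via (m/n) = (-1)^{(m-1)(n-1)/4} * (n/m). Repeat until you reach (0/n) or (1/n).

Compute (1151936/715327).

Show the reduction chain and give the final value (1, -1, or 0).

0

(1151936/715327) = (436609/715327)   [reduce mod 715327]
reciprocity: (436609/715327) = +1·(715327/436609) since 436609 mod 4 = 1, 715327 mod 4 = 3; sign now +1
(715327/436609) = (278718/436609)   [reduce mod 436609]
278718 = 2^1·139359; (2/436609) = +1 since 436609 mod 8 = 1, so (278718/436609) = (+1)^1·(139359/436609); sign now +1
reciprocity: (139359/436609) = +1·(436609/139359) since 139359 mod 4 = 3, 436609 mod 4 = 1; sign now +1
(436609/139359) = (18532/139359)   [reduce mod 139359]
18532 = 2^2·4633; (2/139359) = +1 since 139359 mod 8 = 7, so (18532/139359) = (+1)^2·(4633/139359); sign now +1
reciprocity: (4633/139359) = +1·(139359/4633) since 4633 mod 4 = 1, 139359 mod 4 = 3; sign now +1
(139359/4633) = (369/4633)   [reduce mod 4633]
reciprocity: (369/4633) = +1·(4633/369) since 369 mod 4 = 1, 4633 mod 4 = 1; sign now +1
(4633/369) = (205/369)   [reduce mod 369]
reciprocity: (205/369) = +1·(369/205) since 205 mod 4 = 1, 369 mod 4 = 1; sign now +1
(369/205) = (164/205)   [reduce mod 205]
164 = 2^2·41; (2/205) = -1 since 205 mod 8 = 5, so (164/205) = (-1)^2·(41/205); sign now +1
reciprocity: (41/205) = +1·(205/41) since 41 mod 4 = 1, 205 mod 4 = 1; sign now +1
(205/41) = (0/41)   [reduce mod 41]
(0/41) = 0   [gcd(a, n) > 1]; final value = 0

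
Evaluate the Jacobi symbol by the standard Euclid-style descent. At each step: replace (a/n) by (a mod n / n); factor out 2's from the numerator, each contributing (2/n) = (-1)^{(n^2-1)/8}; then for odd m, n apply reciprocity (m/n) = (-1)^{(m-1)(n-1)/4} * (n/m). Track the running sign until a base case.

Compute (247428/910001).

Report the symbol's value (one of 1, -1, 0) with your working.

0

factor out 2^2: 247428 = 2^2·61857; with 910001 mod 8 = 1, (2/910001) = +1; sign now +1; continue with (61857/910001)
flip (61857/910001) -> (910001/61857): both odd, 61857 mod 4 = 1, 910001 mod 4 = 1, so the flip contributes +1; sign now +1
(910001/61857): 910001 mod 61857 = 44003, so (910001/61857) = (44003/61857)
flip (44003/61857) -> (61857/44003): both odd, 44003 mod 4 = 3, 61857 mod 4 = 1, so the flip contributes +1; sign now +1
(61857/44003): 61857 mod 44003 = 17854, so (61857/44003) = (17854/44003)
factor out 2^1: 17854 = 2^1·8927; with 44003 mod 8 = 3, (2/44003) = -1; sign now -1; continue with (8927/44003)
flip (8927/44003) -> (44003/8927): both odd, 8927 mod 4 = 3, 44003 mod 4 = 3, so the flip contributes -1; sign now +1
(44003/8927): 44003 mod 8927 = 8295, so (44003/8927) = (8295/8927)
flip (8295/8927) -> (8927/8295): both odd, 8295 mod 4 = 3, 8927 mod 4 = 3, so the flip contributes -1; sign now -1
(8927/8295): 8927 mod 8295 = 632, so (8927/8295) = (632/8295)
factor out 2^3: 632 = 2^3·79; with 8295 mod 8 = 7, (2/8295) = +1; sign now -1; continue with (79/8295)
flip (79/8295) -> (8295/79): both odd, 79 mod 4 = 3, 8295 mod 4 = 3, so the flip contributes -1; sign now +1
(8295/79): 8295 mod 79 = 0, so (8295/79) = (0/79)
reached (0/79); gcd(a, n) > 1, so (0/79) = 0 and the symbol is 0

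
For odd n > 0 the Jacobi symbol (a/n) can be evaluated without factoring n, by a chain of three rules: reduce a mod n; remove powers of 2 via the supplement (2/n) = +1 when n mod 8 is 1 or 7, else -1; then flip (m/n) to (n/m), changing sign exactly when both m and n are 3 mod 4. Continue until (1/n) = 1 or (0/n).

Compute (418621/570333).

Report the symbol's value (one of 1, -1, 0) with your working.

-1

flip (418621/570333) -> (570333/418621): both odd, 418621 mod 4 = 1, 570333 mod 4 = 1, so the flip contributes +1; sign now +1
(570333/418621): 570333 mod 418621 = 151712, so (570333/418621) = (151712/418621)
factor out 2^5: 151712 = 2^5·4741; with 418621 mod 8 = 5, (2/418621) = -1; sign now -1; continue with (4741/418621)
flip (4741/418621) -> (418621/4741): both odd, 4741 mod 4 = 1, 418621 mod 4 = 1, so the flip contributes +1; sign now -1
(418621/4741): 418621 mod 4741 = 1413, so (418621/4741) = (1413/4741)
flip (1413/4741) -> (4741/1413): both odd, 1413 mod 4 = 1, 4741 mod 4 = 1, so the flip contributes +1; sign now -1
(4741/1413): 4741 mod 1413 = 502, so (4741/1413) = (502/1413)
factor out 2^1: 502 = 2^1·251; with 1413 mod 8 = 5, (2/1413) = -1; sign now +1; continue with (251/1413)
flip (251/1413) -> (1413/251): both odd, 251 mod 4 = 3, 1413 mod 4 = 1, so the flip contributes +1; sign now +1
(1413/251): 1413 mod 251 = 158, so (1413/251) = (158/251)
factor out 2^1: 158 = 2^1·79; with 251 mod 8 = 3, (2/251) = -1; sign now -1; continue with (79/251)
flip (79/251) -> (251/79): both odd, 79 mod 4 = 3, 251 mod 4 = 3, so the flip contributes -1; sign now +1
(251/79): 251 mod 79 = 14, so (251/79) = (14/79)
factor out 2^1: 14 = 2^1·7; with 79 mod 8 = 7, (2/79) = +1; sign now +1; continue with (7/79)
flip (7/79) -> (79/7): both odd, 7 mod 4 = 3, 79 mod 4 = 3, so the flip contributes -1; sign now -1
(79/7): 79 mod 7 = 2, so (79/7) = (2/7)
factor out 2^1: 2 = 2^1·1; with 7 mod 8 = 7, (2/7) = +1; sign now -1; continue with (1/7)
reached (1/7) = 1, so the symbol is -1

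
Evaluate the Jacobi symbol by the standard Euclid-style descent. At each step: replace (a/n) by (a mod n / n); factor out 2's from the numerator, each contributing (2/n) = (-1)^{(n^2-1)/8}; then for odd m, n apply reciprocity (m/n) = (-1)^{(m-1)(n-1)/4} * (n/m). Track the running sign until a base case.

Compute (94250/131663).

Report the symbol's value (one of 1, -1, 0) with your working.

factor out 2^1: 94250 = 2^1·47125; with 131663 mod 8 = 7, (2/131663) = +1; sign now +1; continue with (47125/131663)
flip (47125/131663) -> (131663/47125): both odd, 47125 mod 4 = 1, 131663 mod 4 = 3, so the flip contributes +1; sign now +1
(131663/47125): 131663 mod 47125 = 37413, so (131663/47125) = (37413/47125)
flip (37413/47125) -> (47125/37413): both odd, 37413 mod 4 = 1, 47125 mod 4 = 1, so the flip contributes +1; sign now +1
(47125/37413): 47125 mod 37413 = 9712, so (47125/37413) = (9712/37413)
factor out 2^4: 9712 = 2^4·607; with 37413 mod 8 = 5, (2/37413) = -1; sign now +1; continue with (607/37413)
flip (607/37413) -> (37413/607): both odd, 607 mod 4 = 3, 37413 mod 4 = 1, so the flip contributes +1; sign now +1
(37413/607): 37413 mod 607 = 386, so (37413/607) = (386/607)
factor out 2^1: 386 = 2^1·193; with 607 mod 8 = 7, (2/607) = +1; sign now +1; continue with (193/607)
flip (193/607) -> (607/193): both odd, 193 mod 4 = 1, 607 mod 4 = 3, so the flip contributes +1; sign now +1
(607/193): 607 mod 193 = 28, so (607/193) = (28/193)
factor out 2^2: 28 = 2^2·7; with 193 mod 8 = 1, (2/193) = +1; sign now +1; continue with (7/193)
flip (7/193) -> (193/7): both odd, 7 mod 4 = 3, 193 mod 4 = 1, so the flip contributes +1; sign now +1
(193/7): 193 mod 7 = 4, so (193/7) = (4/7)
factor out 2^2: 4 = 2^2·1; with 7 mod 8 = 7, (2/7) = +1; sign now +1; continue with (1/7)
reached (1/7) = 1, so the symbol is +1

1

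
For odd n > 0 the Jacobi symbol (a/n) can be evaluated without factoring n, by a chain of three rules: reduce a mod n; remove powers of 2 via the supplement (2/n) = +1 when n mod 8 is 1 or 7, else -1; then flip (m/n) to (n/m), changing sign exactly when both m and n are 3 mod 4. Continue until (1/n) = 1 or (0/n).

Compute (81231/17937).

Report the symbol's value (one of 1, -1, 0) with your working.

0

(81231/17937): 81231 mod 17937 = 9483, so (81231/17937) = (9483/17937)
flip (9483/17937) -> (17937/9483): both odd, 9483 mod 4 = 3, 17937 mod 4 = 1, so the flip contributes +1; sign now +1
(17937/9483): 17937 mod 9483 = 8454, so (17937/9483) = (8454/9483)
factor out 2^1: 8454 = 2^1·4227; with 9483 mod 8 = 3, (2/9483) = -1; sign now -1; continue with (4227/9483)
flip (4227/9483) -> (9483/4227): both odd, 4227 mod 4 = 3, 9483 mod 4 = 3, so the flip contributes -1; sign now +1
(9483/4227): 9483 mod 4227 = 1029, so (9483/4227) = (1029/4227)
flip (1029/4227) -> (4227/1029): both odd, 1029 mod 4 = 1, 4227 mod 4 = 3, so the flip contributes +1; sign now +1
(4227/1029): 4227 mod 1029 = 111, so (4227/1029) = (111/1029)
flip (111/1029) -> (1029/111): both odd, 111 mod 4 = 3, 1029 mod 4 = 1, so the flip contributes +1; sign now +1
(1029/111): 1029 mod 111 = 30, so (1029/111) = (30/111)
factor out 2^1: 30 = 2^1·15; with 111 mod 8 = 7, (2/111) = +1; sign now +1; continue with (15/111)
flip (15/111) -> (111/15): both odd, 15 mod 4 = 3, 111 mod 4 = 3, so the flip contributes -1; sign now -1
(111/15): 111 mod 15 = 6, so (111/15) = (6/15)
factor out 2^1: 6 = 2^1·3; with 15 mod 8 = 7, (2/15) = +1; sign now -1; continue with (3/15)
flip (3/15) -> (15/3): both odd, 3 mod 4 = 3, 15 mod 4 = 3, so the flip contributes -1; sign now +1
(15/3): 15 mod 3 = 0, so (15/3) = (0/3)
reached (0/3); gcd(a, n) > 1, so (0/3) = 0 and the symbol is 0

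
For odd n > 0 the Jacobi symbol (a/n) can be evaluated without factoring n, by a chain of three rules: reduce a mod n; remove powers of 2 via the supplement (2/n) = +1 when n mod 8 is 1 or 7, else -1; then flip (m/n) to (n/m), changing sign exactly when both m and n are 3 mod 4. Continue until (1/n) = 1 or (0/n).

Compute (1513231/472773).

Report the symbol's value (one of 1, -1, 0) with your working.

(1513231/472773): 1513231 mod 472773 = 94912, so (1513231/472773) = (94912/472773)
factor out 2^6: 94912 = 2^6·1483; with 472773 mod 8 = 5, (2/472773) = -1; sign now +1; continue with (1483/472773)
flip (1483/472773) -> (472773/1483): both odd, 1483 mod 4 = 3, 472773 mod 4 = 1, so the flip contributes +1; sign now +1
(472773/1483): 472773 mod 1483 = 1179, so (472773/1483) = (1179/1483)
flip (1179/1483) -> (1483/1179): both odd, 1179 mod 4 = 3, 1483 mod 4 = 3, so the flip contributes -1; sign now -1
(1483/1179): 1483 mod 1179 = 304, so (1483/1179) = (304/1179)
factor out 2^4: 304 = 2^4·19; with 1179 mod 8 = 3, (2/1179) = -1; sign now -1; continue with (19/1179)
flip (19/1179) -> (1179/19): both odd, 19 mod 4 = 3, 1179 mod 4 = 3, so the flip contributes -1; sign now +1
(1179/19): 1179 mod 19 = 1, so (1179/19) = (1/19)
reached (1/19) = 1, so the symbol is +1

1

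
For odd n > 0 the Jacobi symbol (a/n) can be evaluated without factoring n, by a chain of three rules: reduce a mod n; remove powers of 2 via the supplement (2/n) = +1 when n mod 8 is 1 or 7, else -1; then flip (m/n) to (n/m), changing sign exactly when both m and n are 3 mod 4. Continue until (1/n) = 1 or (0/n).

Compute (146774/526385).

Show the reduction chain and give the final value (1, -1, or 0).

146774 = 2^1·73387; (2/526385) = +1 since 526385 mod 8 = 1, so (146774/526385) = (+1)^1·(73387/526385); sign now +1
reciprocity: (73387/526385) = +1·(526385/73387) since 73387 mod 4 = 3, 526385 mod 4 = 1; sign now +1
(526385/73387) = (12676/73387)   [reduce mod 73387]
12676 = 2^2·3169; (2/73387) = -1 since 73387 mod 8 = 3, so (12676/73387) = (-1)^2·(3169/73387); sign now +1
reciprocity: (3169/73387) = +1·(73387/3169) since 3169 mod 4 = 1, 73387 mod 4 = 3; sign now +1
(73387/3169) = (500/3169)   [reduce mod 3169]
500 = 2^2·125; (2/3169) = +1 since 3169 mod 8 = 1, so (500/3169) = (+1)^2·(125/3169); sign now +1
reciprocity: (125/3169) = +1·(3169/125) since 125 mod 4 = 1, 3169 mod 4 = 1; sign now +1
(3169/125) = (44/125)   [reduce mod 125]
44 = 2^2·11; (2/125) = -1 since 125 mod 8 = 5, so (44/125) = (-1)^2·(11/125); sign now +1
reciprocity: (11/125) = +1·(125/11) since 11 mod 4 = 3, 125 mod 4 = 1; sign now +1
(125/11) = (4/11)   [reduce mod 11]
4 = 2^2·1; (2/11) = -1 since 11 mod 8 = 3, so (4/11) = (-1)^2·(1/11); sign now +1
(1/11) = 1; final value = sign = +1

1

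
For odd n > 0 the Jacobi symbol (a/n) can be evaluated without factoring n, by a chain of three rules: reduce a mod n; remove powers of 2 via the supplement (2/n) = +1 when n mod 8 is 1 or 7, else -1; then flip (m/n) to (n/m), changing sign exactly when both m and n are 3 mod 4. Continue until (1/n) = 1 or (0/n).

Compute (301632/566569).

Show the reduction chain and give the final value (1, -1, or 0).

301632 = 2^6·4713; (2/566569) = +1 since 566569 mod 8 = 1, so (301632/566569) = (+1)^6·(4713/566569); sign now +1
reciprocity: (4713/566569) = +1·(566569/4713) since 4713 mod 4 = 1, 566569 mod 4 = 1; sign now +1
(566569/4713) = (1009/4713)   [reduce mod 4713]
reciprocity: (1009/4713) = +1·(4713/1009) since 1009 mod 4 = 1, 4713 mod 4 = 1; sign now +1
(4713/1009) = (677/1009)   [reduce mod 1009]
reciprocity: (677/1009) = +1·(1009/677) since 677 mod 4 = 1, 1009 mod 4 = 1; sign now +1
(1009/677) = (332/677)   [reduce mod 677]
332 = 2^2·83; (2/677) = -1 since 677 mod 8 = 5, so (332/677) = (-1)^2·(83/677); sign now +1
reciprocity: (83/677) = +1·(677/83) since 83 mod 4 = 3, 677 mod 4 = 1; sign now +1
(677/83) = (13/83)   [reduce mod 83]
reciprocity: (13/83) = +1·(83/13) since 13 mod 4 = 1, 83 mod 4 = 3; sign now +1
(83/13) = (5/13)   [reduce mod 13]
reciprocity: (5/13) = +1·(13/5) since 5 mod 4 = 1, 13 mod 4 = 1; sign now +1
(13/5) = (3/5)   [reduce mod 5]
reciprocity: (3/5) = +1·(5/3) since 3 mod 4 = 3, 5 mod 4 = 1; sign now +1
(5/3) = (2/3)   [reduce mod 3]
2 = 2^1·1; (2/3) = -1 since 3 mod 8 = 3, so (2/3) = (-1)^1·(1/3); sign now -1
(1/3) = 1; final value = sign = -1

-1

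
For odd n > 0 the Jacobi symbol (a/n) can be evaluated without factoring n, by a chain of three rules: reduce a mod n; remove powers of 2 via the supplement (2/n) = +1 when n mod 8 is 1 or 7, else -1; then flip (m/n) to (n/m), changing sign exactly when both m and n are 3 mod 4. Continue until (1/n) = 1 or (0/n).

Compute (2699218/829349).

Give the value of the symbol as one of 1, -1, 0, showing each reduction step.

(2699218/829349) = (211171/829349)   [reduce mod 829349]
reciprocity: (211171/829349) = +1·(829349/211171) since 211171 mod 4 = 3, 829349 mod 4 = 1; sign now +1
(829349/211171) = (195836/211171)   [reduce mod 211171]
195836 = 2^2·48959; (2/211171) = -1 since 211171 mod 8 = 3, so (195836/211171) = (-1)^2·(48959/211171); sign now +1
reciprocity: (48959/211171) = -1·(211171/48959) since 48959 mod 4 = 3, 211171 mod 4 = 3; sign now -1
(211171/48959) = (15335/48959)   [reduce mod 48959]
reciprocity: (15335/48959) = -1·(48959/15335) since 15335 mod 4 = 3, 48959 mod 4 = 3; sign now +1
(48959/15335) = (2954/15335)   [reduce mod 15335]
2954 = 2^1·1477; (2/15335) = +1 since 15335 mod 8 = 7, so (2954/15335) = (+1)^1·(1477/15335); sign now +1
reciprocity: (1477/15335) = +1·(15335/1477) since 1477 mod 4 = 1, 15335 mod 4 = 3; sign now +1
(15335/1477) = (565/1477)   [reduce mod 1477]
reciprocity: (565/1477) = +1·(1477/565) since 565 mod 4 = 1, 1477 mod 4 = 1; sign now +1
(1477/565) = (347/565)   [reduce mod 565]
reciprocity: (347/565) = +1·(565/347) since 347 mod 4 = 3, 565 mod 4 = 1; sign now +1
(565/347) = (218/347)   [reduce mod 347]
218 = 2^1·109; (2/347) = -1 since 347 mod 8 = 3, so (218/347) = (-1)^1·(109/347); sign now -1
reciprocity: (109/347) = +1·(347/109) since 109 mod 4 = 1, 347 mod 4 = 3; sign now -1
(347/109) = (20/109)   [reduce mod 109]
20 = 2^2·5; (2/109) = -1 since 109 mod 8 = 5, so (20/109) = (-1)^2·(5/109); sign now -1
reciprocity: (5/109) = +1·(109/5) since 5 mod 4 = 1, 109 mod 4 = 1; sign now -1
(109/5) = (4/5)   [reduce mod 5]
4 = 2^2·1; (2/5) = -1 since 5 mod 8 = 5, so (4/5) = (-1)^2·(1/5); sign now -1
(1/5) = 1; final value = sign = -1

-1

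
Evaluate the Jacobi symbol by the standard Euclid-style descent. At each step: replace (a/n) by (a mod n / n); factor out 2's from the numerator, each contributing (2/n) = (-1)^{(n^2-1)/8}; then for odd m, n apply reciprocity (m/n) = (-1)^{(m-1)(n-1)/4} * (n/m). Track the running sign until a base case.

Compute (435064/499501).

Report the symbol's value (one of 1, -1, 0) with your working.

factor out 2^3: 435064 = 2^3·54383; with 499501 mod 8 = 5, (2/499501) = -1; sign now -1; continue with (54383/499501)
flip (54383/499501) -> (499501/54383): both odd, 54383 mod 4 = 3, 499501 mod 4 = 1, so the flip contributes +1; sign now -1
(499501/54383): 499501 mod 54383 = 10054, so (499501/54383) = (10054/54383)
factor out 2^1: 10054 = 2^1·5027; with 54383 mod 8 = 7, (2/54383) = +1; sign now -1; continue with (5027/54383)
flip (5027/54383) -> (54383/5027): both odd, 5027 mod 4 = 3, 54383 mod 4 = 3, so the flip contributes -1; sign now +1
(54383/5027): 54383 mod 5027 = 4113, so (54383/5027) = (4113/5027)
flip (4113/5027) -> (5027/4113): both odd, 4113 mod 4 = 1, 5027 mod 4 = 3, so the flip contributes +1; sign now +1
(5027/4113): 5027 mod 4113 = 914, so (5027/4113) = (914/4113)
factor out 2^1: 914 = 2^1·457; with 4113 mod 8 = 1, (2/4113) = +1; sign now +1; continue with (457/4113)
flip (457/4113) -> (4113/457): both odd, 457 mod 4 = 1, 4113 mod 4 = 1, so the flip contributes +1; sign now +1
(4113/457): 4113 mod 457 = 0, so (4113/457) = (0/457)
reached (0/457); gcd(a, n) > 1, so (0/457) = 0 and the symbol is 0

0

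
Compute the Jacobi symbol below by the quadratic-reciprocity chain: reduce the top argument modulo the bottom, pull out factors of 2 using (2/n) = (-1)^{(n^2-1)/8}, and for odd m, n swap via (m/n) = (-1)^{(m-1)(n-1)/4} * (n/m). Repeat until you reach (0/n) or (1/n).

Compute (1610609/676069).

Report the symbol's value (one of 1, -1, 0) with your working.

(1610609/676069): 1610609 mod 676069 = 258471, so (1610609/676069) = (258471/676069)
flip (258471/676069) -> (676069/258471): both odd, 258471 mod 4 = 3, 676069 mod 4 = 1, so the flip contributes +1; sign now +1
(676069/258471): 676069 mod 258471 = 159127, so (676069/258471) = (159127/258471)
flip (159127/258471) -> (258471/159127): both odd, 159127 mod 4 = 3, 258471 mod 4 = 3, so the flip contributes -1; sign now -1
(258471/159127): 258471 mod 159127 = 99344, so (258471/159127) = (99344/159127)
factor out 2^4: 99344 = 2^4·6209; with 159127 mod 8 = 7, (2/159127) = +1; sign now -1; continue with (6209/159127)
flip (6209/159127) -> (159127/6209): both odd, 6209 mod 4 = 1, 159127 mod 4 = 3, so the flip contributes +1; sign now -1
(159127/6209): 159127 mod 6209 = 3902, so (159127/6209) = (3902/6209)
factor out 2^1: 3902 = 2^1·1951; with 6209 mod 8 = 1, (2/6209) = +1; sign now -1; continue with (1951/6209)
flip (1951/6209) -> (6209/1951): both odd, 1951 mod 4 = 3, 6209 mod 4 = 1, so the flip contributes +1; sign now -1
(6209/1951): 6209 mod 1951 = 356, so (6209/1951) = (356/1951)
factor out 2^2: 356 = 2^2·89; with 1951 mod 8 = 7, (2/1951) = +1; sign now -1; continue with (89/1951)
flip (89/1951) -> (1951/89): both odd, 89 mod 4 = 1, 1951 mod 4 = 3, so the flip contributes +1; sign now -1
(1951/89): 1951 mod 89 = 82, so (1951/89) = (82/89)
factor out 2^1: 82 = 2^1·41; with 89 mod 8 = 1, (2/89) = +1; sign now -1; continue with (41/89)
flip (41/89) -> (89/41): both odd, 41 mod 4 = 1, 89 mod 4 = 1, so the flip contributes +1; sign now -1
(89/41): 89 mod 41 = 7, so (89/41) = (7/41)
flip (7/41) -> (41/7): both odd, 7 mod 4 = 3, 41 mod 4 = 1, so the flip contributes +1; sign now -1
(41/7): 41 mod 7 = 6, so (41/7) = (6/7)
factor out 2^1: 6 = 2^1·3; with 7 mod 8 = 7, (2/7) = +1; sign now -1; continue with (3/7)
flip (3/7) -> (7/3): both odd, 3 mod 4 = 3, 7 mod 4 = 3, so the flip contributes -1; sign now +1
(7/3): 7 mod 3 = 1, so (7/3) = (1/3)
reached (1/3) = 1, so the symbol is +1

1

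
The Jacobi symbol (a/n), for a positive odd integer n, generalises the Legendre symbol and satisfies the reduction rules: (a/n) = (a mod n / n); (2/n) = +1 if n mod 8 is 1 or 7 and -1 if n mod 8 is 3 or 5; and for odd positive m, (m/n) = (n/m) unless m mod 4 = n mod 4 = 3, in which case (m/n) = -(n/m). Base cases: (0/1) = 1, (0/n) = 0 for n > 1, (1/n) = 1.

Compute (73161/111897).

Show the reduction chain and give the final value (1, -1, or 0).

flip (73161/111897) -> (111897/73161): both odd, 73161 mod 4 = 1, 111897 mod 4 = 1, so the flip contributes +1; sign now +1
(111897/73161): 111897 mod 73161 = 38736, so (111897/73161) = (38736/73161)
factor out 2^4: 38736 = 2^4·2421; with 73161 mod 8 = 1, (2/73161) = +1; sign now +1; continue with (2421/73161)
flip (2421/73161) -> (73161/2421): both odd, 2421 mod 4 = 1, 73161 mod 4 = 1, so the flip contributes +1; sign now +1
(73161/2421): 73161 mod 2421 = 531, so (73161/2421) = (531/2421)
flip (531/2421) -> (2421/531): both odd, 531 mod 4 = 3, 2421 mod 4 = 1, so the flip contributes +1; sign now +1
(2421/531): 2421 mod 531 = 297, so (2421/531) = (297/531)
flip (297/531) -> (531/297): both odd, 297 mod 4 = 1, 531 mod 4 = 3, so the flip contributes +1; sign now +1
(531/297): 531 mod 297 = 234, so (531/297) = (234/297)
factor out 2^1: 234 = 2^1·117; with 297 mod 8 = 1, (2/297) = +1; sign now +1; continue with (117/297)
flip (117/297) -> (297/117): both odd, 117 mod 4 = 1, 297 mod 4 = 1, so the flip contributes +1; sign now +1
(297/117): 297 mod 117 = 63, so (297/117) = (63/117)
flip (63/117) -> (117/63): both odd, 63 mod 4 = 3, 117 mod 4 = 1, so the flip contributes +1; sign now +1
(117/63): 117 mod 63 = 54, so (117/63) = (54/63)
factor out 2^1: 54 = 2^1·27; with 63 mod 8 = 7, (2/63) = +1; sign now +1; continue with (27/63)
flip (27/63) -> (63/27): both odd, 27 mod 4 = 3, 63 mod 4 = 3, so the flip contributes -1; sign now -1
(63/27): 63 mod 27 = 9, so (63/27) = (9/27)
flip (9/27) -> (27/9): both odd, 9 mod 4 = 1, 27 mod 4 = 3, so the flip contributes +1; sign now -1
(27/9): 27 mod 9 = 0, so (27/9) = (0/9)
reached (0/9); gcd(a, n) > 1, so (0/9) = 0 and the symbol is 0

0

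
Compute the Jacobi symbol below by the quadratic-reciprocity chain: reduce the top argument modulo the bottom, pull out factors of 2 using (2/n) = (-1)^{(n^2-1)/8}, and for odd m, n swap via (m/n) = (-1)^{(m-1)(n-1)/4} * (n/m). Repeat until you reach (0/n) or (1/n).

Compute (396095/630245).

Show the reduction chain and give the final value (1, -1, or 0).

0

flip (396095/630245) -> (630245/396095): both odd, 396095 mod 4 = 3, 630245 mod 4 = 1, so the flip contributes +1; sign now +1
(630245/396095): 630245 mod 396095 = 234150, so (630245/396095) = (234150/396095)
factor out 2^1: 234150 = 2^1·117075; with 396095 mod 8 = 7, (2/396095) = +1; sign now +1; continue with (117075/396095)
flip (117075/396095) -> (396095/117075): both odd, 117075 mod 4 = 3, 396095 mod 4 = 3, so the flip contributes -1; sign now -1
(396095/117075): 396095 mod 117075 = 44870, so (396095/117075) = (44870/117075)
factor out 2^1: 44870 = 2^1·22435; with 117075 mod 8 = 3, (2/117075) = -1; sign now +1; continue with (22435/117075)
flip (22435/117075) -> (117075/22435): both odd, 22435 mod 4 = 3, 117075 mod 4 = 3, so the flip contributes -1; sign now -1
(117075/22435): 117075 mod 22435 = 4900, so (117075/22435) = (4900/22435)
factor out 2^2: 4900 = 2^2·1225; with 22435 mod 8 = 3, (2/22435) = -1; sign now -1; continue with (1225/22435)
flip (1225/22435) -> (22435/1225): both odd, 1225 mod 4 = 1, 22435 mod 4 = 3, so the flip contributes +1; sign now -1
(22435/1225): 22435 mod 1225 = 385, so (22435/1225) = (385/1225)
flip (385/1225) -> (1225/385): both odd, 385 mod 4 = 1, 1225 mod 4 = 1, so the flip contributes +1; sign now -1
(1225/385): 1225 mod 385 = 70, so (1225/385) = (70/385)
factor out 2^1: 70 = 2^1·35; with 385 mod 8 = 1, (2/385) = +1; sign now -1; continue with (35/385)
flip (35/385) -> (385/35): both odd, 35 mod 4 = 3, 385 mod 4 = 1, so the flip contributes +1; sign now -1
(385/35): 385 mod 35 = 0, so (385/35) = (0/35)
reached (0/35); gcd(a, n) > 1, so (0/35) = 0 and the symbol is 0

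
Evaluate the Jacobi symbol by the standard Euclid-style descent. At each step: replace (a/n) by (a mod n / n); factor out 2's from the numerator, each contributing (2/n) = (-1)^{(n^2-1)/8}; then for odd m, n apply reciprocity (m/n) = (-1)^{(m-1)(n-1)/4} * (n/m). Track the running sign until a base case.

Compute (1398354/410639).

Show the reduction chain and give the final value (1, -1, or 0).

1

(1398354/410639) = (166437/410639)   [reduce mod 410639]
reciprocity: (166437/410639) = +1·(410639/166437) since 166437 mod 4 = 1, 410639 mod 4 = 3; sign now +1
(410639/166437) = (77765/166437)   [reduce mod 166437]
reciprocity: (77765/166437) = +1·(166437/77765) since 77765 mod 4 = 1, 166437 mod 4 = 1; sign now +1
(166437/77765) = (10907/77765)   [reduce mod 77765]
reciprocity: (10907/77765) = +1·(77765/10907) since 10907 mod 4 = 3, 77765 mod 4 = 1; sign now +1
(77765/10907) = (1416/10907)   [reduce mod 10907]
1416 = 2^3·177; (2/10907) = -1 since 10907 mod 8 = 3, so (1416/10907) = (-1)^3·(177/10907); sign now -1
reciprocity: (177/10907) = +1·(10907/177) since 177 mod 4 = 1, 10907 mod 4 = 3; sign now -1
(10907/177) = (110/177)   [reduce mod 177]
110 = 2^1·55; (2/177) = +1 since 177 mod 8 = 1, so (110/177) = (+1)^1·(55/177); sign now -1
reciprocity: (55/177) = +1·(177/55) since 55 mod 4 = 3, 177 mod 4 = 1; sign now -1
(177/55) = (12/55)   [reduce mod 55]
12 = 2^2·3; (2/55) = +1 since 55 mod 8 = 7, so (12/55) = (+1)^2·(3/55); sign now -1
reciprocity: (3/55) = -1·(55/3) since 3 mod 4 = 3, 55 mod 4 = 3; sign now +1
(55/3) = (1/3)   [reduce mod 3]
(1/3) = 1; final value = sign = +1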